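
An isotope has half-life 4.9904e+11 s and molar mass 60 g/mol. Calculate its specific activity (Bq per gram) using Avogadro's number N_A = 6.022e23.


lambda = ln(2) / t_half = ln(2) / 4.9904e+11 = 1.388961e-12 /s
SA = lambda * N_A / M
SA = 1.388961e-12 * 6.022e23 / 60
SA = 1.3941e+10 Bq/g

1.3941e+10


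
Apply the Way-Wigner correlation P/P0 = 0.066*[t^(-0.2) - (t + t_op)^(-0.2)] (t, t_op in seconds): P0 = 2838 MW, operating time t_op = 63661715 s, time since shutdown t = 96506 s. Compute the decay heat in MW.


P/P0 = 0.066 * [t^(-0.2) - (t + t_op)^(-0.2)]
P/P0 = 0.066 * [96506^(-0.2) - (96506 + 63661715)^(-0.2)]
P/P0 = 0.066 * [0.1007138 - 0.02748481] = 0.004833113
P = 2838 * 0.004833113 = 13.716 MW

13.716


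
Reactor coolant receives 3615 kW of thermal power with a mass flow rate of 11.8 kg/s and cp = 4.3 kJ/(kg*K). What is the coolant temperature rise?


dT = Q / (m_dot * cp)
dT = 3615 / (11.8 * 4.3)
dT = 71.246 C

71.246


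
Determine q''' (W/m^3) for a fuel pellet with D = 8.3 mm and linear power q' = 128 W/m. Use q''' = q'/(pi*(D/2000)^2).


r = D / 2 / 1000 = 8.3 / 2 / 1000 = 0.00415 m
q''' = q' / (pi * r^2)
q''' = 128 / (pi * 0.00415^2)
q''' = 2.3657e+06 W/m^3

2.3657e+06


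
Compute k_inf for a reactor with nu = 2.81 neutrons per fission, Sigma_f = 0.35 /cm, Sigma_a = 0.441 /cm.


k_inf = nu * Sigma_f / Sigma_a
k_inf = 2.81 * 0.35 / 0.441
k_inf = 2.2302

2.2302


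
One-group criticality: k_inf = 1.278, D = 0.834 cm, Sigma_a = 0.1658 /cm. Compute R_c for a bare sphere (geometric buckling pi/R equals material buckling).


L^2 = D / Sigma_a = 0.834 / 0.1658 = 5.030157 cm^2
B_m^2 = (k_inf - 1) / L^2 = (1.278 - 1) / 5.030157 = 0.05526666 /cm^2
For a bare sphere: B_g = pi/R, so R_c = pi / sqrt(B_m^2)
R_c = pi / sqrt(0.05526666) = 13.363 cm

13.363


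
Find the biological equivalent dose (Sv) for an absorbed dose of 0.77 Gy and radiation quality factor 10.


H = D * Q
H = 0.77 * 10
H = 7.7000 Sv

7.7000


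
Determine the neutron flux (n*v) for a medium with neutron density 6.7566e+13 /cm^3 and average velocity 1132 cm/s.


phi = n * v
phi = 6.7566e+13 * 1132
phi = 7.6485e+16 /cm^2/s

7.6485e+16


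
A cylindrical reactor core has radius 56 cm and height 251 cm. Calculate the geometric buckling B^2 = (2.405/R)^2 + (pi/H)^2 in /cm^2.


B^2 = (2.405/R)^2 + (pi/H)^2
B^2 = (2.405/56)^2 + (pi/251)^2
B^2 = 0.0020011 /cm^2

0.0020011


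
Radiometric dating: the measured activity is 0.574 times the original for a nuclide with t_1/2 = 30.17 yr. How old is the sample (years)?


lambda = ln(2) / t_half = ln(2) / 30.17 = 0.02297472 /yr
t = -ln(A/A0) / lambda
t = -ln(0.574) / 0.02297472
t = 24.162 yr

24.162


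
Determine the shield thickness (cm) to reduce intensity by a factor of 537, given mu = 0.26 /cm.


x = ln(factor) / mu
x = ln(537) / 0.26
x = 24.177 cm

24.177


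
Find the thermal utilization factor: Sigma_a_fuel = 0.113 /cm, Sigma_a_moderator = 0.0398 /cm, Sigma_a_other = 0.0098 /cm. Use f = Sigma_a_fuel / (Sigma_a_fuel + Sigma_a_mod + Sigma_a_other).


f = Sigma_a_fuel / (Sigma_a_fuel + Sigma_a_mod + Sigma_a_other)
f = 0.113 / (0.113 + 0.0398 + 0.0098)
f = 0.69496

0.69496


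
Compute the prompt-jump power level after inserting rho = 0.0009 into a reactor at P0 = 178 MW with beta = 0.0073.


P1/P0 = beta / (beta - rho)
P1/P0 = 0.0073 / (0.0073 - 0.0009) = 1.140625
P1 = 178 * 1.140625 = 203.03 MW

203.03


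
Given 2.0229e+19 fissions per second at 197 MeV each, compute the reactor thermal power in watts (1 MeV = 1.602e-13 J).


P = fission_rate * E_MeV * 1.602e-13
P = 2.0229e+19 * 197 * 1.602e-13
P = 6.3842e+08 W

6.3842e+08


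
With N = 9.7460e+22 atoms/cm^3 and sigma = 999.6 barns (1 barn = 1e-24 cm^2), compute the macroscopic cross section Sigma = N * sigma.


Sigma = N * sigma_barns * 1e-24
Sigma = 9.7460e+22 * 999.6 * 1e-24
Sigma = 97.421 /cm

97.421


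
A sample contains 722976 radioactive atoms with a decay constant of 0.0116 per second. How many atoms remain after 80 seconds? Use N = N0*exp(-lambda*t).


N = N0 * exp(-lambda * t)
N = 722976 * exp(-0.0116 * 80)
N = 285824

285824


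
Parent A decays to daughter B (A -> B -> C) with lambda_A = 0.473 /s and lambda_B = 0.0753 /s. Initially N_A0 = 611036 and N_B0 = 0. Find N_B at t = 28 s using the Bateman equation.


N_B(t) = lambda_A * N_A0 / (lambda_B - lambda_A) * [exp(-lambda_A*t) - exp(-lambda_B*t)]
exp(-0.473*28) = 1.770940e-06; exp(-0.0753*28) = 0.1214321
N_B = 0.473 * 611036 / (0.0753 - 0.473) * (1.770940e-06 - 0.1214321)
N_B = 88247

88247


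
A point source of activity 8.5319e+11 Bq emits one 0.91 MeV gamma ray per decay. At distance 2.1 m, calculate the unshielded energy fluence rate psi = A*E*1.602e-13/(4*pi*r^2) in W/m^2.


psi = A * E * 1.602e-13 / (4*pi*r^2)
psi = 8.5319e+11 * 0.91 * 1.602e-13 / (4*pi*2.1^2)
psi = 0.0022444 W/m^2

0.0022444


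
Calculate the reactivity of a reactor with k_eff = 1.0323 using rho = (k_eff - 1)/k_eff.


rho = (k_eff - 1) / k_eff
rho = (1.0323 - 1) / 1.0323
rho = 0.031289

0.031289


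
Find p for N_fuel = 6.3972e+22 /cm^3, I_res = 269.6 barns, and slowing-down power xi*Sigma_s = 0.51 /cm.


p = exp(-N * I * 1e-24 / (xi*Sigma_s))
p = exp(-6.3972e+22 * 269.6 * 1e-24 / 0.51)
p = 2.0574e-15

2.0574e-15


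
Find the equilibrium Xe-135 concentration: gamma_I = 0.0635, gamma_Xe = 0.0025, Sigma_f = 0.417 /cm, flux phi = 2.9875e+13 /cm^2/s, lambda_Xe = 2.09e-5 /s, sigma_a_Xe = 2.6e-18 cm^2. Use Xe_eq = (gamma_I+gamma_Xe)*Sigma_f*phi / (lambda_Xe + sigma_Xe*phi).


Xe_eq = (gamma_I + gamma_Xe) * Sigma_f * phi / (lambda_Xe + sigma_Xe * phi)
Numerator = (0.0635 + 0.0025) * 0.417 * 2.9875e+13 = 8.222198e+11
Denominator = 2.09e-5 + 2.6e-18 * 2.9875e+13 = 9.857500e-05
Xe_eq = 8.222198e+11 / 9.857500e-05 = 8.3411e+15 /cm^3

8.3411e+15


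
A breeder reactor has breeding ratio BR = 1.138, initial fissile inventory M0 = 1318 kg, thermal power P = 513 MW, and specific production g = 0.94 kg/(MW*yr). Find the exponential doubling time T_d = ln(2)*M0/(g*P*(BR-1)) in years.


Breeding gain G = BR - 1 = 1.138 - 1 = 0.138
Fissile production rate = g * P * G = 0.94 * 513 * 0.138 = 66.54636 kg/yr
T_d = ln(2) * M0 / (g * P * G)
T_d = ln(2) * 1318 / 66.54636 = 13.728 yr

13.728


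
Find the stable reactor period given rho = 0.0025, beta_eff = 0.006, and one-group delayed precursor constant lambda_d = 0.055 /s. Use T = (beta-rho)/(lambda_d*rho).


T = (beta - rho) / (lambda_d * rho)
T = (0.006 - 0.0025) / (0.055 * 0.0025)
T = 25.455 s

25.455


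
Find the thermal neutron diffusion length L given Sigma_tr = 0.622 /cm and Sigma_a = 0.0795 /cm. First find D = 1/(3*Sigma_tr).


D = 1 / (3 * Sigma_tr) = 1 / (3 * 0.622) = 0.5359057 cm
L = sqrt(D / Sigma_a)
L = sqrt(0.5359057 / 0.0795)
L = 2.5963 cm

2.5963


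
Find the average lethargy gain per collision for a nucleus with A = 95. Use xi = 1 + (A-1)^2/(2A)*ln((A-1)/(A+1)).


xi = 1 + (A-1)^2/(2A) * ln((A-1)/(A+1))
xi = 1 + (95-1)^2/(2*95) * ln((95-1)/(95 +1))
xi = 0.020906

0.020906


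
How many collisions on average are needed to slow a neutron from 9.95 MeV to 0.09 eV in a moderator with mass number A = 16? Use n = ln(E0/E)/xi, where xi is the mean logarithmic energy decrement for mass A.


xi = 1 + (A-1)^2/(2A)*ln((A-1)/(A+1)) = 0.1199467 (for A = 16)
n = ln(E0/E) / xi
n = ln(9.95e6 / 0.09) / 0.1199467
n = ln(1.105556e+08) / 0.1199467 = 154.41

154.41


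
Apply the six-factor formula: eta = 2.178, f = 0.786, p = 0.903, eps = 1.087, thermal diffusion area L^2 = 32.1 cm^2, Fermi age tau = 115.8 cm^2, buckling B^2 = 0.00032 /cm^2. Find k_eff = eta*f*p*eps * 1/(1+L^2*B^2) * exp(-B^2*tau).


k_inf = eta*f*p*eps = 2.178*0.786*0.903*1.087 = 1.680342
P_TNL = 1/(1 + L^2*B^2) = 1/(1 + 32.1*0.00032) = 0.9898324
P_FNL = exp(-B^2*tau) = exp(-0.00032*115.8) = 0.9636222
k_eff = k_inf * P_TNL * P_FNL = 1.680342 * 0.9898324 * 0.9636222
k_eff = 1.6028

1.6028


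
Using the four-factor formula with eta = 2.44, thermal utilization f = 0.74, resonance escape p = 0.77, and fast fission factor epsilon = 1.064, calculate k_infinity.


k_inf = eta * f * p * epsilon
k_inf = 2.44 * 0.74 * 0.77 * 1.064
k_inf = 1.4793

1.4793


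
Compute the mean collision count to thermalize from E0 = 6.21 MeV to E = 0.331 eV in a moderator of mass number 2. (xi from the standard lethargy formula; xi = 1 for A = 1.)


xi = 1 + (A-1)^2/(2A)*ln((A-1)/(A+1)) = 0.7253469 (for A = 2)
n = ln(E0/E) / xi
n = ln(6.21e6 / 0.331) / 0.7253469
n = ln(1.876133e+07) / 0.7253469 = 23.089

23.089


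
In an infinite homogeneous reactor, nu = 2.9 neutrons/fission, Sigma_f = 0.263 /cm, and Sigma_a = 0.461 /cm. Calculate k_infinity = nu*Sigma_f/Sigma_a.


k_inf = nu * Sigma_f / Sigma_a
k_inf = 2.9 * 0.263 / 0.461
k_inf = 1.6544

1.6544


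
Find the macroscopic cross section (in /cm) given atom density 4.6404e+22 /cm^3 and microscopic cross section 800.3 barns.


Sigma = N * sigma_barns * 1e-24
Sigma = 4.6404e+22 * 800.3 * 1e-24
Sigma = 37.137 /cm

37.137


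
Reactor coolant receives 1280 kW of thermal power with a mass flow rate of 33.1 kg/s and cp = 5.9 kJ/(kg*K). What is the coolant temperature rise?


dT = Q / (m_dot * cp)
dT = 1280 / (33.1 * 5.9)
dT = 6.5544 C

6.5544


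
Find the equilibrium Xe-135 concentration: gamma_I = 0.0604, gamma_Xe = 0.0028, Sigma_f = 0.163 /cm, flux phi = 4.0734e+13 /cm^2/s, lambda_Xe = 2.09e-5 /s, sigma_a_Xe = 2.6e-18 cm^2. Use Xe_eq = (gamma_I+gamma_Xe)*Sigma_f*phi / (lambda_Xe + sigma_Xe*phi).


Xe_eq = (gamma_I + gamma_Xe) * Sigma_f * phi / (lambda_Xe + sigma_Xe * phi)
Numerator = (0.0604 + 0.0028) * 0.163 * 4.0734e+13 = 4.196254e+11
Denominator = 2.09e-5 + 2.6e-18 * 4.0734e+13 = 1.268084e-04
Xe_eq = 4.196254e+11 / 1.268084e-04 = 3.3091e+15 /cm^3

3.3091e+15


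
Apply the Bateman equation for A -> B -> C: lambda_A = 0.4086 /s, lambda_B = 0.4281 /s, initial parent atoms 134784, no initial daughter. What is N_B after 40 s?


N_B(t) = lambda_A * N_A0 / (lambda_B - lambda_A) * [exp(-lambda_A*t) - exp(-lambda_B*t)]
exp(-0.4086*40) = 7.977944e-08; exp(-0.4281*40) = 3.657138e-08
N_B = 0.4086 * 134784 / (0.4281 - 0.4086) * (7.977944e-08 - 3.657138e-08)
N_B = 0.12203

0.12203


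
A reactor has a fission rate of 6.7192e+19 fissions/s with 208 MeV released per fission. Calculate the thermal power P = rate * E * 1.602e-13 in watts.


P = fission_rate * E_MeV * 1.602e-13
P = 6.7192e+19 * 208 * 1.602e-13
P = 2.2389e+09 W

2.2389e+09


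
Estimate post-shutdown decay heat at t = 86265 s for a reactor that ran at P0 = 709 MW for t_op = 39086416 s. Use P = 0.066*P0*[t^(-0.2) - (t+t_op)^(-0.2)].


P/P0 = 0.066 * [t^(-0.2) - (t + t_op)^(-0.2)]
P/P0 = 0.066 * [86265^(-0.2) - (86265 + 39086416)^(-0.2)]
P/P0 = 0.066 * [0.1029990 - 0.03029726] = 0.004798315
P = 709 * 0.004798315 = 3.4020 MW

3.4020


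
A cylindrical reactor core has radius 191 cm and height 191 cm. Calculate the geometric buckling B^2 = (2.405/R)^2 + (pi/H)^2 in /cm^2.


B^2 = (2.405/R)^2 + (pi/H)^2
B^2 = (2.405/191)^2 + (pi/191)^2
B^2 = 4.2909e-04 /cm^2

4.2909e-04


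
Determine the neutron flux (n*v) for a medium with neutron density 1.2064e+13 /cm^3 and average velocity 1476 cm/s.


phi = n * v
phi = 1.2064e+13 * 1476
phi = 1.7806e+16 /cm^2/s

1.7806e+16


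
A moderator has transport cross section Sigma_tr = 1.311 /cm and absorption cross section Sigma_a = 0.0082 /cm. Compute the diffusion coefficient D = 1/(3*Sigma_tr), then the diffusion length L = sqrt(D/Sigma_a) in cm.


D = 1 / (3 * Sigma_tr) = 1 / (3 * 1.311) = 0.2542588 cm
L = sqrt(D / Sigma_a)
L = sqrt(0.2542588 / 0.0082)
L = 5.5684 cm

5.5684


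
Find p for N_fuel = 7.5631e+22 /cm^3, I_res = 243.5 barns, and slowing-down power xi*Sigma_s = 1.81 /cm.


p = exp(-N * I * 1e-24 / (xi*Sigma_s))
p = exp(-7.5631e+22 * 243.5 * 1e-24 / 1.81)
p = 3.8124e-05

3.8124e-05


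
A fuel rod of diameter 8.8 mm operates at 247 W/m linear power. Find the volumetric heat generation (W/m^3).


r = D / 2 / 1000 = 8.8 / 2 / 1000 = 0.0044 m
q''' = q' / (pi * r^2)
q''' = 247 / (pi * 0.0044^2)
q''' = 4.0611e+06 W/m^3

4.0611e+06


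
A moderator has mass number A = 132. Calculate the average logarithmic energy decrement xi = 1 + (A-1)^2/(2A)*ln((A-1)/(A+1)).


xi = 1 + (A-1)^2/(2A) * ln((A-1)/(A+1))
xi = 1 + (132-1)^2/(2*132) * ln((132-1)/(132 +1))
xi = 0.015075

0.015075


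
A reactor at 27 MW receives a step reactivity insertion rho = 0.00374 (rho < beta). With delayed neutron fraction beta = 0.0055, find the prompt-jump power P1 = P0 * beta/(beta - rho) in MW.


P1/P0 = beta / (beta - rho)
P1/P0 = 0.0055 / (0.0055 - 0.00374) = 3.125000
P1 = 27 * 3.125000 = 84.375 MW

84.375


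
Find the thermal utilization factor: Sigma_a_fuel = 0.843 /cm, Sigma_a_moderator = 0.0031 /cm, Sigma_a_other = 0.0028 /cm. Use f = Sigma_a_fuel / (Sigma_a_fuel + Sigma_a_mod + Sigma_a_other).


f = Sigma_a_fuel / (Sigma_a_fuel + Sigma_a_mod + Sigma_a_other)
f = 0.843 / (0.843 + 0.0031 + 0.0028)
f = 0.99305

0.99305


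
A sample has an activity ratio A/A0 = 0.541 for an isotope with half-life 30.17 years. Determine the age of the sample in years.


lambda = ln(2) / t_half = ln(2) / 30.17 = 0.02297472 /yr
t = -ln(A/A0) / lambda
t = -ln(0.541) / 0.02297472
t = 26.740 yr

26.740


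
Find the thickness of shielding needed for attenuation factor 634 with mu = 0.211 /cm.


x = ln(factor) / mu
x = ln(634) / 0.211
x = 30.578 cm

30.578


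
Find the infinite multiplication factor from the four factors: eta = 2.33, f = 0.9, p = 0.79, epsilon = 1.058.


k_inf = eta * f * p * epsilon
k_inf = 2.33 * 0.9 * 0.79 * 1.058
k_inf = 1.7527

1.7527


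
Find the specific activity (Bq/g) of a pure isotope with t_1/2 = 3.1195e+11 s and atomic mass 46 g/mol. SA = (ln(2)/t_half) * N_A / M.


lambda = ln(2) / t_half = ln(2) / 3.1195e+11 = 2.221982e-12 /s
SA = lambda * N_A / M
SA = 2.221982e-12 * 6.022e23 / 46
SA = 2.9089e+10 Bq/g

2.9089e+10


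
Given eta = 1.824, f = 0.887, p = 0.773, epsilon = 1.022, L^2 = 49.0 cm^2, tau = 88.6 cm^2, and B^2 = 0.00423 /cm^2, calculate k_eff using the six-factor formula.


k_inf = eta*f*p*eps = 1.824*0.887*0.773*1.022 = 1.278141
P_TNL = 1/(1 + L^2*B^2) = 1/(1 + 49.0*0.00423) = 0.8283151
P_FNL = exp(-B^2*tau) = exp(-0.00423*88.6) = 0.6874419
k_eff = k_inf * P_TNL * P_FNL = 1.278141 * 0.8283151 * 0.6874419
k_eff = 0.72780

0.72780


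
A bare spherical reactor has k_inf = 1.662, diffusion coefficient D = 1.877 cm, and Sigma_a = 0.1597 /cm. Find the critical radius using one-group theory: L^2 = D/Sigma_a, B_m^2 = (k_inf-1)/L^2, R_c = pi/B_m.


L^2 = D / Sigma_a = 1.877 / 0.1597 = 11.75329 cm^2
B_m^2 = (k_inf - 1) / L^2 = (1.662 - 1) / 11.75329 = 0.05632465 /cm^2
For a bare sphere: B_g = pi/R, so R_c = pi / sqrt(B_m^2)
R_c = pi / sqrt(0.05632465) = 13.237 cm

13.237


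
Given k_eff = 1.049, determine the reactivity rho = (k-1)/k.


rho = (k_eff - 1) / k_eff
rho = (1.049 - 1) / 1.049
rho = 0.046711

0.046711


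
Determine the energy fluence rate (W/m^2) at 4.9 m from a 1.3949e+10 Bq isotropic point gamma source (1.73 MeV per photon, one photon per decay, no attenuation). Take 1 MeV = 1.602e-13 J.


psi = A * E * 1.602e-13 / (4*pi*r^2)
psi = 1.3949e+10 * 1.73 * 1.602e-13 / (4*pi*4.9^2)
psi = 1.2813e-05 W/m^2

1.2813e-05


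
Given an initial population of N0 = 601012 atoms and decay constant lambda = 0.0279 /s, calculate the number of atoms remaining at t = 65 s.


N = N0 * exp(-lambda * t)
N = 601012 * exp(-0.0279 * 65)
N = 98014

98014


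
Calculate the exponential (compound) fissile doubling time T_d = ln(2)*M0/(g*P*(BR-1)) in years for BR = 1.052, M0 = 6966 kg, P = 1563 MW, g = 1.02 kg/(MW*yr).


Breeding gain G = BR - 1 = 1.052 - 1 = 0.052
Fissile production rate = g * P * G = 1.02 * 1563 * 0.052 = 82.90152 kg/yr
T_d = ln(2) * M0 / (g * P * G)
T_d = ln(2) * 6966 / 82.90152 = 58.243 yr

58.243


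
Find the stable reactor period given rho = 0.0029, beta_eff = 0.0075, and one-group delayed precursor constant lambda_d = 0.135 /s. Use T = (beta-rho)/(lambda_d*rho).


T = (beta - rho) / (lambda_d * rho)
T = (0.0075 - 0.0029) / (0.135 * 0.0029)
T = 11.750 s

11.750


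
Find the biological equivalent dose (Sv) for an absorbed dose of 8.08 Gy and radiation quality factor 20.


H = D * Q
H = 8.08 * 20
H = 161.60 Sv

161.60


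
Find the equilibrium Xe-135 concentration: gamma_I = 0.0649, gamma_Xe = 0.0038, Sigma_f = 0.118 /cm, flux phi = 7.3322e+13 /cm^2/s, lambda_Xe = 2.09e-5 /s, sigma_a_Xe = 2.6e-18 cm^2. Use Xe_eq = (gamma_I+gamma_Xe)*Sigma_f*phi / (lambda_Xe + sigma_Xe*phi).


Xe_eq = (gamma_I + gamma_Xe) * Sigma_f * phi / (lambda_Xe + sigma_Xe * phi)
Numerator = (0.0649 + 0.0038) * 0.118 * 7.3322e+13 = 5.943921e+11
Denominator = 2.09e-5 + 2.6e-18 * 7.3322e+13 = 2.115372e-04
Xe_eq = 5.943921e+11 / 2.115372e-04 = 2.8099e+15 /cm^3

2.8099e+15


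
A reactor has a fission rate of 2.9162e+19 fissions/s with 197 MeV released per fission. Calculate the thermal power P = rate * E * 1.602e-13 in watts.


P = fission_rate * E_MeV * 1.602e-13
P = 2.9162e+19 * 197 * 1.602e-13
P = 9.2034e+08 W

9.2034e+08


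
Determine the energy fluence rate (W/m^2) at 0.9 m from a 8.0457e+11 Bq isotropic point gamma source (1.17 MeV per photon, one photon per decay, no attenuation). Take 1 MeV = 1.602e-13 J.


psi = A * E * 1.602e-13 / (4*pi*r^2)
psi = 8.0457e+11 * 1.17 * 1.602e-13 / (4*pi*0.9^2)
psi = 0.014816 W/m^2

0.014816


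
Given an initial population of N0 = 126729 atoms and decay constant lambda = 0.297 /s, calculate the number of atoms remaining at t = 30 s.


N = N0 * exp(-lambda * t)
N = 126729 * exp(-0.297 * 30)
N = 17.112

17.112


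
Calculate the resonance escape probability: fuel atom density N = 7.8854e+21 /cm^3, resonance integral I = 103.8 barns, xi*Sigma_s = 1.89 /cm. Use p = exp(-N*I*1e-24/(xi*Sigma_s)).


p = exp(-N * I * 1e-24 / (xi*Sigma_s))
p = exp(-7.8854e+21 * 103.8 * 1e-24 / 1.89)
p = 0.64851

0.64851


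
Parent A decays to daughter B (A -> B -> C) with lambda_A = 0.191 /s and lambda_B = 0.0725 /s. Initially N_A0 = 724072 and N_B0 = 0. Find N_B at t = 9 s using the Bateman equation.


N_B(t) = lambda_A * N_A0 / (lambda_B - lambda_A) * [exp(-lambda_A*t) - exp(-lambda_B*t)]
exp(-0.191*9) = 0.1792453; exp(-0.0725*9) = 0.5207423
N_B = 0.191 * 724072 / (0.0725 - 0.191) * (0.1792453 - 0.5207423)
N_B = 398551

398551


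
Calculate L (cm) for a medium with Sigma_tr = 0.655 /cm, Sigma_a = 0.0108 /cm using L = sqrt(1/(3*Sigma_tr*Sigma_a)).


D = 1 / (3 * Sigma_tr) = 1 / (3 * 0.655) = 0.5089059 cm
L = sqrt(D / Sigma_a)
L = sqrt(0.5089059 / 0.0108)
L = 6.8645 cm

6.8645


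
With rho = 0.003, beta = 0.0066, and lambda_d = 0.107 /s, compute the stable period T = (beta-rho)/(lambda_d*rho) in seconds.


T = (beta - rho) / (lambda_d * rho)
T = (0.0066 - 0.003) / (0.107 * 0.003)
T = 11.215 s

11.215


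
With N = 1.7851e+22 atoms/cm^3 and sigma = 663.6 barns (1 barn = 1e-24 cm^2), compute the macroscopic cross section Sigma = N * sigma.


Sigma = N * sigma_barns * 1e-24
Sigma = 1.7851e+22 * 663.6 * 1e-24
Sigma = 11.846 /cm

11.846


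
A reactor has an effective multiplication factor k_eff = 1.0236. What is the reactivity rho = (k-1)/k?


rho = (k_eff - 1) / k_eff
rho = (1.0236 - 1) / 1.0236
rho = 0.023056

0.023056


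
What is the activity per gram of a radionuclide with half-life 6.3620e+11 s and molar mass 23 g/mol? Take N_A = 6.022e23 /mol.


lambda = ln(2) / t_half = ln(2) / 6.3620e+11 = 1.089511e-12 /s
SA = lambda * N_A / M
SA = 1.089511e-12 * 6.022e23 / 23
SA = 2.8526e+10 Bq/g

2.8526e+10


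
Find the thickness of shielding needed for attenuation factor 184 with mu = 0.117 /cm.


x = ln(factor) / mu
x = ln(184) / 0.117
x = 44.572 cm

44.572


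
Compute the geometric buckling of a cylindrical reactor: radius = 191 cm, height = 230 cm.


B^2 = (2.405/R)^2 + (pi/H)^2
B^2 = (2.405/191)^2 + (pi/230)^2
B^2 = 3.4512e-04 /cm^2

3.4512e-04


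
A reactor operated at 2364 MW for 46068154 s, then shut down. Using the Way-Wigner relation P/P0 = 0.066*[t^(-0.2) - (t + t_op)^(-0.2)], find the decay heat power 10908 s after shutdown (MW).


P/P0 = 0.066 * [t^(-0.2) - (t + t_op)^(-0.2)]
P/P0 = 0.066 * [10908^(-0.2) - (10908 + 46068154)^(-0.2)]
P/P0 = 0.066 * [0.1557582 - 0.02932914] = 0.008344318
P = 2364 * 0.008344318 = 19.726 MW

19.726


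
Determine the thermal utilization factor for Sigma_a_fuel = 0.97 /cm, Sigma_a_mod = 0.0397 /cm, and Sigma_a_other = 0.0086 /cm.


f = Sigma_a_fuel / (Sigma_a_fuel + Sigma_a_mod + Sigma_a_other)
f = 0.97 / (0.97 + 0.0397 + 0.0086)
f = 0.95257

0.95257


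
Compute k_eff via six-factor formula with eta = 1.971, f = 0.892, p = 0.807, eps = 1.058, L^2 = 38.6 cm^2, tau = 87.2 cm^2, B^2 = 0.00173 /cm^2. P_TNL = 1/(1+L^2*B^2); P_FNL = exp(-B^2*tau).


k_inf = eta*f*p*eps = 1.971*0.892*0.807*1.058 = 1.501104
P_TNL = 1/(1 + L^2*B^2) = 1/(1 + 38.6*0.00173) = 0.9374022
P_FNL = exp(-B^2*tau) = exp(-0.00173*87.2) = 0.8599715
k_eff = k_inf * P_TNL * P_FNL = 1.501104 * 0.9374022 * 0.8599715
k_eff = 1.2101

1.2101


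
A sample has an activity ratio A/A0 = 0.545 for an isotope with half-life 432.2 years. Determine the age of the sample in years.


lambda = ln(2) / t_half = ln(2) / 432.2 = 0.001603765 /yr
t = -ln(A/A0) / lambda
t = -ln(0.545) / 0.001603765
t = 378.47 yr

378.47


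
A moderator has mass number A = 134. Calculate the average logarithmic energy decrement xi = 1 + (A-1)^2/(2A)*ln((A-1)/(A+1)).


xi = 1 + (A-1)^2/(2A) * ln((A-1)/(A+1))
xi = 1 + (134-1)^2/(2*134) * ln((134-1)/(134 +1))
xi = 0.014851

0.014851


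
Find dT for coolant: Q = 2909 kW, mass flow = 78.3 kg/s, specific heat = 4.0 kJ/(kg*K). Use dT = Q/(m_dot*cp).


dT = Q / (m_dot * cp)
dT = 2909 / (78.3 * 4.0)
dT = 9.2880 C

9.2880


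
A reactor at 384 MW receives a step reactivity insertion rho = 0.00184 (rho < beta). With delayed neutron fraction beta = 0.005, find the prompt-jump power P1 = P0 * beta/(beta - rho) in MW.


P1/P0 = beta / (beta - rho)
P1/P0 = 0.005 / (0.005 - 0.00184) = 1.582278
P1 = 384 * 1.582278 = 607.59 MW

607.59


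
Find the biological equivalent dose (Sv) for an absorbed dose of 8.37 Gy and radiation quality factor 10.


H = D * Q
H = 8.37 * 10
H = 83.700 Sv

83.700


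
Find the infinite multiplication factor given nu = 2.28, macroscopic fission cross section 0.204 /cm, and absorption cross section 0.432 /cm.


k_inf = nu * Sigma_f / Sigma_a
k_inf = 2.28 * 0.204 / 0.432
k_inf = 1.0767

1.0767


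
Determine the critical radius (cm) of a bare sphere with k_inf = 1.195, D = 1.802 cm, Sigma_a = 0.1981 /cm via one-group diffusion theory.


L^2 = D / Sigma_a = 1.802 / 0.1981 = 9.096416 cm^2
B_m^2 = (k_inf - 1) / L^2 = (1.195 - 1) / 9.096416 = 0.02143701 /cm^2
For a bare sphere: B_g = pi/R, so R_c = pi / sqrt(B_m^2)
R_c = pi / sqrt(0.02143701) = 21.457 cm

21.457


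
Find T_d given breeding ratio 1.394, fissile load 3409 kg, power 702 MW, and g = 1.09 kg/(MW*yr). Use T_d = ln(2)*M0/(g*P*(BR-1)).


Breeding gain G = BR - 1 = 1.394 - 1 = 0.394
Fissile production rate = g * P * G = 1.09 * 702 * 0.394 = 301.48092 kg/yr
T_d = ln(2) * M0 / (g * P * G)
T_d = ln(2) * 3409 / 301.48092 = 7.8378 yr

7.8378


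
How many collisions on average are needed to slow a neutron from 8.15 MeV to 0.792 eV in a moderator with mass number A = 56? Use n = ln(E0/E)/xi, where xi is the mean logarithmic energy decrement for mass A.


xi = 1 + (A-1)^2/(2A)*ln((A-1)/(A+1)) = 0.03529286 (for A = 56)
n = ln(E0/E) / xi
n = ln(8.15e6 / 0.792) / 0.03529286
n = ln(1.029040e+07) / 0.03529286 = 457.51

457.51


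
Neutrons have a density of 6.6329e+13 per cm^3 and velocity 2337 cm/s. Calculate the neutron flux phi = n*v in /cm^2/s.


phi = n * v
phi = 6.6329e+13 * 2337
phi = 1.5501e+17 /cm^2/s

1.5501e+17


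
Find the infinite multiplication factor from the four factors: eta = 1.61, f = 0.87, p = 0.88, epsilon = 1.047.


k_inf = eta * f * p * epsilon
k_inf = 1.61 * 0.87 * 0.88 * 1.047
k_inf = 1.2905

1.2905


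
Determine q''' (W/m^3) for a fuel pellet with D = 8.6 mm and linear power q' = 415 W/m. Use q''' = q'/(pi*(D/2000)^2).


r = D / 2 / 1000 = 8.6 / 2 / 1000 = 0.0043 m
q''' = q' / (pi * r^2)
q''' = 415 / (pi * 0.0043^2)
q''' = 7.1443e+06 W/m^3

7.1443e+06


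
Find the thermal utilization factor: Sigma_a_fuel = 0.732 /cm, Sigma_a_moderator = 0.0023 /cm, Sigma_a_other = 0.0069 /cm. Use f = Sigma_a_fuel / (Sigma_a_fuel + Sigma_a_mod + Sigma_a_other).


f = Sigma_a_fuel / (Sigma_a_fuel + Sigma_a_mod + Sigma_a_other)
f = 0.732 / (0.732 + 0.0023 + 0.0069)
f = 0.98759

0.98759


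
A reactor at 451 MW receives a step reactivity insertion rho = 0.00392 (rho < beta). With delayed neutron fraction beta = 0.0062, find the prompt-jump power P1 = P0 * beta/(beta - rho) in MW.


P1/P0 = beta / (beta - rho)
P1/P0 = 0.0062 / (0.0062 - 0.00392) = 2.719298
P1 = 451 * 2.719298 = 1226.4 MW

1226.4


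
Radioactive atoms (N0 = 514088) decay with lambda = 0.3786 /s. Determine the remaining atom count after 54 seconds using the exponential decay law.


N = N0 * exp(-lambda * t)
N = 514088 * exp(-0.3786 * 54)
N = 6.7943e-04

6.7943e-04


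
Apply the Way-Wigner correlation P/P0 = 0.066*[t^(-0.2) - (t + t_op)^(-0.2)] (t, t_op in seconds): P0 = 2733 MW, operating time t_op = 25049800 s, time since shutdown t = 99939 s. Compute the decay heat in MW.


P/P0 = 0.066 * [t^(-0.2) - (t + t_op)^(-0.2)]
P/P0 = 0.066 * [99939^(-0.2) - (99939 + 25049800)^(-0.2)]
P/P0 = 0.066 * [0.1000122 - 0.03310498] = 0.004415877
P = 2733 * 0.004415877 = 12.069 MW

12.069


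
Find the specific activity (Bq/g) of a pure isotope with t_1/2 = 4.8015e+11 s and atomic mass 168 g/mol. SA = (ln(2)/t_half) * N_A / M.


lambda = ln(2) / t_half = ln(2) / 4.8015e+11 = 1.443605e-12 /s
SA = lambda * N_A / M
SA = 1.443605e-12 * 6.022e23 / 168
SA = 5.1746e+09 Bq/g

5.1746e+09


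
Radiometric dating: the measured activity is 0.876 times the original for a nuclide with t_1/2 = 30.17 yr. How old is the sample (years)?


lambda = ln(2) / t_half = ln(2) / 30.17 = 0.02297472 /yr
t = -ln(A/A0) / lambda
t = -ln(0.876) / 0.02297472
t = 5.7624 yr

5.7624


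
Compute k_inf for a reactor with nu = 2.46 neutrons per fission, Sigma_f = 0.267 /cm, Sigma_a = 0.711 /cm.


k_inf = nu * Sigma_f / Sigma_a
k_inf = 2.46 * 0.267 / 0.711
k_inf = 0.92380

0.92380


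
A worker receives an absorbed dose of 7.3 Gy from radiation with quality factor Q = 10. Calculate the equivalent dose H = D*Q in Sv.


H = D * Q
H = 7.3 * 10
H = 73.000 Sv

73.000


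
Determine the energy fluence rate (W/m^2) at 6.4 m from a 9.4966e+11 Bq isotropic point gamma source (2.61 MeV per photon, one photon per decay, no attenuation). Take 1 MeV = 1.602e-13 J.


psi = A * E * 1.602e-13 / (4*pi*r^2)
psi = 9.4966e+11 * 2.61 * 1.602e-13 / (4*pi*6.4^2)
psi = 7.7144e-04 W/m^2

7.7144e-04


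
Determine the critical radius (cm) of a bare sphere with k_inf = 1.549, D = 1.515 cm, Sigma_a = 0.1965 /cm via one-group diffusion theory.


L^2 = D / Sigma_a = 1.515 / 0.1965 = 7.709924 cm^2
B_m^2 = (k_inf - 1) / L^2 = (1.549 - 1) / 7.709924 = 0.07120693 /cm^2
For a bare sphere: B_g = pi/R, so R_c = pi / sqrt(B_m^2)
R_c = pi / sqrt(0.07120693) = 11.773 cm

11.773


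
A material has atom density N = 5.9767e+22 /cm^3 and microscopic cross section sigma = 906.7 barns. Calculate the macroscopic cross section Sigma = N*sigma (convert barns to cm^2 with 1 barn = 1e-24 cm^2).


Sigma = N * sigma_barns * 1e-24
Sigma = 5.9767e+22 * 906.7 * 1e-24
Sigma = 54.191 /cm

54.191


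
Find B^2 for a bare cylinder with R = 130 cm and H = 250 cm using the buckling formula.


B^2 = (2.405/R)^2 + (pi/H)^2
B^2 = (2.405/130)^2 + (pi/250)^2
B^2 = 5.0016e-04 /cm^2

5.0016e-04


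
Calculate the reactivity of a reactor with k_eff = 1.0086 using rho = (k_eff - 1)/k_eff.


rho = (k_eff - 1) / k_eff
rho = (1.0086 - 1) / 1.0086
rho = 0.0085267

0.0085267


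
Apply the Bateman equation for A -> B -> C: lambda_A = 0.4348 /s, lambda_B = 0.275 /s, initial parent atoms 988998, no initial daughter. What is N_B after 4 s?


N_B(t) = lambda_A * N_A0 / (lambda_B - lambda_A) * [exp(-lambda_A*t) - exp(-lambda_B*t)]
exp(-0.4348*4) = 0.1756609; exp(-0.275*4) = 0.3328711
N_B = 0.4348 * 988998 / (0.275 - 0.4348) * (0.1756609 - 0.3328711)
N_B = 423047

423047


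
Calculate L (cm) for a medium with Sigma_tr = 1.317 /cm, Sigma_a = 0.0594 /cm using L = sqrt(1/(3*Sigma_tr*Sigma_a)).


D = 1 / (3 * Sigma_tr) = 1 / (3 * 1.317) = 0.2531005 cm
L = sqrt(D / Sigma_a)
L = sqrt(0.2531005 / 0.0594)
L = 2.0642 cm

2.0642


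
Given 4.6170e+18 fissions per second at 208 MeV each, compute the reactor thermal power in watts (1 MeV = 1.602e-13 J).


P = fission_rate * E_MeV * 1.602e-13
P = 4.6170e+18 * 208 * 1.602e-13
P = 1.5385e+08 W

1.5385e+08


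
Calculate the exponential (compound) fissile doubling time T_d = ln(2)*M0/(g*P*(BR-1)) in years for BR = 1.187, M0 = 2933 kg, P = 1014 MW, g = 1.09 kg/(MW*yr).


Breeding gain G = BR - 1 = 1.187 - 1 = 0.187
Fissile production rate = g * P * G = 1.09 * 1014 * 0.187 = 206.68362 kg/yr
T_d = ln(2) * M0 / (g * P * G)
T_d = ln(2) * 2933 / 206.68362 = 9.8363 yr

9.8363


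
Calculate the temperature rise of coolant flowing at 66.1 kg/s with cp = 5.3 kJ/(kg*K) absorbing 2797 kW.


dT = Q / (m_dot * cp)
dT = 2797 / (66.1 * 5.3)
dT = 7.9839 C

7.9839


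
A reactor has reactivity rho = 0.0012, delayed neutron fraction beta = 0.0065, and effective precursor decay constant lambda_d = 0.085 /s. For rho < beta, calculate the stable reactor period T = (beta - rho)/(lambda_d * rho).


T = (beta - rho) / (lambda_d * rho)
T = (0.0065 - 0.0012) / (0.085 * 0.0012)
T = 51.961 s

51.961


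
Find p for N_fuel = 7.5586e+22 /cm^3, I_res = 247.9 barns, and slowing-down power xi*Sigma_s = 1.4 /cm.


p = exp(-N * I * 1e-24 / (xi*Sigma_s))
p = exp(-7.5586e+22 * 247.9 * 1e-24 / 1.4)
p = 1.5394e-06

1.5394e-06


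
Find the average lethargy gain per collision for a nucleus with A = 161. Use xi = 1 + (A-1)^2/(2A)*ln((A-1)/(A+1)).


xi = 1 + (A-1)^2/(2A) * ln((A-1)/(A+1))
xi = 1 + (161-1)^2/(2*161) * ln((161-1)/(161 +1))
xi = 0.012371

0.012371


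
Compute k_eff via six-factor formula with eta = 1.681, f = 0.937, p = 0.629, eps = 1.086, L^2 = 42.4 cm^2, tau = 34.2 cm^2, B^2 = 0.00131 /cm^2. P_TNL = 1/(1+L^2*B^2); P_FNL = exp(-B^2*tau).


k_inf = eta*f*p*eps = 1.681*0.937*0.629*1.086 = 1.075939
P_TNL = 1/(1 + L^2*B^2) = 1/(1 + 42.4*0.00131) = 0.9473788
P_FNL = exp(-B^2*tau) = exp(-0.00131*34.2) = 0.9561868
k_eff = k_inf * P_TNL * P_FNL = 1.075939 * 0.9473788 * 0.9561868
k_eff = 0.97466

0.97466


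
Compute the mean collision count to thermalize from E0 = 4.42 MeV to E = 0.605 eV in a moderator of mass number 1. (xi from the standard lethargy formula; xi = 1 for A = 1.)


xi = 1 + (A-1)^2/(2A)*ln((A-1)/(A+1)) = 1 (for A = 1)
n = ln(E0/E) / xi
n = ln(4.42e6 / 0.605) / 1
n = ln(7.305785e+06) / 1 = 15.804

15.804


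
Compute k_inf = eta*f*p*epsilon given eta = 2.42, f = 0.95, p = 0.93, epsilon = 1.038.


k_inf = eta * f * p * epsilon
k_inf = 2.42 * 0.95 * 0.93 * 1.038
k_inf = 2.2193

2.2193


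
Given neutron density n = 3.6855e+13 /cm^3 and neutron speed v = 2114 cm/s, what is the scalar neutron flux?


phi = n * v
phi = 3.6855e+13 * 2114
phi = 7.7911e+16 /cm^2/s

7.7911e+16


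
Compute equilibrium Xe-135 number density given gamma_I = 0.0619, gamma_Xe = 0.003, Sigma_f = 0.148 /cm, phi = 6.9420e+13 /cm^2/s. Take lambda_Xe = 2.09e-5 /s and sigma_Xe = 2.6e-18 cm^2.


Xe_eq = (gamma_I + gamma_Xe) * Sigma_f * phi / (lambda_Xe + sigma_Xe * phi)
Numerator = (0.0619 + 0.003) * 0.148 * 6.9420e+13 = 6.667930e+11
Denominator = 2.09e-5 + 2.6e-18 * 6.9420e+13 = 2.013920e-04
Xe_eq = 6.667930e+11 / 2.013920e-04 = 3.3109e+15 /cm^3

3.3109e+15


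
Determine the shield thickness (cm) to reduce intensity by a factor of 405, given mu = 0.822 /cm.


x = ln(factor) / mu
x = ln(405) / 0.822
x = 7.3040 cm

7.3040


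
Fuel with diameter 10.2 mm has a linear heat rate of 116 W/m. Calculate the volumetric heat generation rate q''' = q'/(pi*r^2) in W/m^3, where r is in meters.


r = D / 2 / 1000 = 10.2 / 2 / 1000 = 0.0051 m
q''' = q' / (pi * r^2)
q''' = 116 / (pi * 0.0051^2)
q''' = 1.4196e+06 W/m^3

1.4196e+06


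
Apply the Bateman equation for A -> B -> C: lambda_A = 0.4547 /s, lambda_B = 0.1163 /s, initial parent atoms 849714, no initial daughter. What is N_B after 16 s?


N_B(t) = lambda_A * N_A0 / (lambda_B - lambda_A) * [exp(-lambda_A*t) - exp(-lambda_B*t)]
exp(-0.4547*16) = 6.925016e-04; exp(-0.1163*16) = 0.1555481
N_B = 0.4547 * 849714 / (0.1163 - 0.4547) * (6.925016e-04 - 0.1555481)
N_B = 176805

176805


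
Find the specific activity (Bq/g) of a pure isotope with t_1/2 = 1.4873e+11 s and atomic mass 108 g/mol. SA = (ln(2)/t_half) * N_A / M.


lambda = ln(2) / t_half = ln(2) / 1.4873e+11 = 4.660440e-12 /s
SA = lambda * N_A / M
SA = 4.660440e-12 * 6.022e23 / 108
SA = 2.5986e+10 Bq/g

2.5986e+10


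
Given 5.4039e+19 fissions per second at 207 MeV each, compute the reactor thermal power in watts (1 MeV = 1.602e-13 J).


P = fission_rate * E_MeV * 1.602e-13
P = 5.4039e+19 * 207 * 1.602e-13
P = 1.7920e+09 W

1.7920e+09


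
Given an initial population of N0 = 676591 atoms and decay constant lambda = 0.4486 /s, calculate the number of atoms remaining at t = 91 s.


N = N0 * exp(-lambda * t)
N = 676591 * exp(-0.4486 * 91)
N = 1.2627e-12

1.2627e-12


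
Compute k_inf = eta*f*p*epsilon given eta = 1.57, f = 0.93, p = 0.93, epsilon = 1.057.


k_inf = eta * f * p * epsilon
k_inf = 1.57 * 0.93 * 0.93 * 1.057
k_inf = 1.4353

1.4353


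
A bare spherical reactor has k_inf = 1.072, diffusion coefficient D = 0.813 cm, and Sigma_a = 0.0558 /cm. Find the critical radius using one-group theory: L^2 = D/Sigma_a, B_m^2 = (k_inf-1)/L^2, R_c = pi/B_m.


L^2 = D / Sigma_a = 0.813 / 0.0558 = 14.56989 cm^2
B_m^2 = (k_inf - 1) / L^2 = (1.072 - 1) / 14.56989 = 0.004941698 /cm^2
For a bare sphere: B_g = pi/R, so R_c = pi / sqrt(B_m^2)
R_c = pi / sqrt(0.004941698) = 44.690 cm

44.690


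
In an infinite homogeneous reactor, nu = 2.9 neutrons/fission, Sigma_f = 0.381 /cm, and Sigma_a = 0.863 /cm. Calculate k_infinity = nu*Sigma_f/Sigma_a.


k_inf = nu * Sigma_f / Sigma_a
k_inf = 2.9 * 0.381 / 0.863
k_inf = 1.2803

1.2803


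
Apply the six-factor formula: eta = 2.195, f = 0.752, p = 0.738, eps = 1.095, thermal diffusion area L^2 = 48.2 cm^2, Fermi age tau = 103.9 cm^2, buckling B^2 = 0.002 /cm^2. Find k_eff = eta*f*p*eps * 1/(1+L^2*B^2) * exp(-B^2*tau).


k_inf = eta*f*p*eps = 2.195*0.752*0.738*1.095 = 1.333899
P_TNL = 1/(1 + L^2*B^2) = 1/(1 + 48.2*0.002) = 0.9120759
P_FNL = exp(-B^2*tau) = exp(-0.002*103.9) = 0.8123695
k_eff = k_inf * P_TNL * P_FNL = 1.333899 * 0.9120759 * 0.8123695
k_eff = 0.98834

0.98834


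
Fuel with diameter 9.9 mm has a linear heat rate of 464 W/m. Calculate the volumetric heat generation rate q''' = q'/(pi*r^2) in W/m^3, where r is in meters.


r = D / 2 / 1000 = 9.9 / 2 / 1000 = 0.00495 m
q''' = q' / (pi * r^2)
q''' = 464 / (pi * 0.00495^2)
q''' = 6.0278e+06 W/m^3

6.0278e+06


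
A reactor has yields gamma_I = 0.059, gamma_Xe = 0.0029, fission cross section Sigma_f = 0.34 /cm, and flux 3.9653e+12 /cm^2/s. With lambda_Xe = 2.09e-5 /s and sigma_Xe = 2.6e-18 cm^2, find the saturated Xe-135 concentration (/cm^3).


Xe_eq = (gamma_I + gamma_Xe) * Sigma_f * phi / (lambda_Xe + sigma_Xe * phi)
Numerator = (0.059 + 0.0029) * 0.34 * 3.9653e+12 = 8.345370e+10
Denominator = 2.09e-5 + 2.6e-18 * 3.9653e+12 = 3.120978e-05
Xe_eq = 8.345370e+10 / 3.120978e-05 = 2.6740e+15 /cm^3

2.6740e+15


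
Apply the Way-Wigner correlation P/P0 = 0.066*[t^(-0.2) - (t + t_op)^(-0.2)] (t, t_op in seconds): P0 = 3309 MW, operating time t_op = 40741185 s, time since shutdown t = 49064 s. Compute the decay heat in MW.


P/P0 = 0.066 * [t^(-0.2) - (t + t_op)^(-0.2)]
P/P0 = 0.066 * [49064^(-0.2) - (49064 + 40741185)^(-0.2)]
P/P0 = 0.066 * [0.1153048 - 0.03005306] = 0.005626615
P = 3309 * 0.005626615 = 18.618 MW

18.618


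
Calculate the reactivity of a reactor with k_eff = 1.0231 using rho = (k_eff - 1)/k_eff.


rho = (k_eff - 1) / k_eff
rho = (1.0231 - 1) / 1.0231
rho = 0.022578

0.022578


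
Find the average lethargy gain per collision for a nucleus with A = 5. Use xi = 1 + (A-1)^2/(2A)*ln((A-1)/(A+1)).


xi = 1 + (A-1)^2/(2A) * ln((A-1)/(A+1))
xi = 1 + (5-1)^2/(2*5) * ln((5-1)/(5 +1))
xi = 0.35126

0.35126


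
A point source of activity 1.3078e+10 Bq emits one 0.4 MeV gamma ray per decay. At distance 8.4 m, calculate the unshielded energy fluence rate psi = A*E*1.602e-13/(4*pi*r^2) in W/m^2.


psi = A * E * 1.602e-13 / (4*pi*r^2)
psi = 1.3078e+10 * 0.4 * 1.602e-13 / (4*pi*8.4^2)
psi = 9.4514e-07 W/m^2

9.4514e-07


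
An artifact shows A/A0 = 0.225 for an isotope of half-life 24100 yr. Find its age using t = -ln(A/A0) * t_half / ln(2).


lambda = ln(2) / t_half = ln(2) / 24100 = 2.876129e-05 /yr
t = -ln(A/A0) / lambda
t = -ln(0.225) / 2.876129e-05
t = 51863 yr

51863


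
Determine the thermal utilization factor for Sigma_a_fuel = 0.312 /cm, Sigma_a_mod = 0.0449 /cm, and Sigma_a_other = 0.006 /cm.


f = Sigma_a_fuel / (Sigma_a_fuel + Sigma_a_mod + Sigma_a_other)
f = 0.312 / (0.312 + 0.0449 + 0.006)
f = 0.85974

0.85974


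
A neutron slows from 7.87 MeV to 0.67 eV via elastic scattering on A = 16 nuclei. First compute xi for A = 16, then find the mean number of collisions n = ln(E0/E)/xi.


xi = 1 + (A-1)^2/(2A)*ln((A-1)/(A+1)) = 0.1199467 (for A = 16)
n = ln(E0/E) / xi
n = ln(7.87e6 / 0.67) / 0.1199467
n = ln(1.174627e+07) / 0.1199467 = 135.72

135.72


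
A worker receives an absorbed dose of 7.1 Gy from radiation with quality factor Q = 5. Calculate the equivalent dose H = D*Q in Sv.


H = D * Q
H = 7.1 * 5
H = 35.500 Sv

35.500


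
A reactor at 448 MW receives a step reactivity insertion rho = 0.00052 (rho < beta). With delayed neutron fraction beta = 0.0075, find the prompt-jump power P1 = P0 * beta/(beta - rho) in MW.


P1/P0 = beta / (beta - rho)
P1/P0 = 0.0075 / (0.0075 - 0.00052) = 1.074499
P1 = 448 * 1.074499 = 481.38 MW

481.38


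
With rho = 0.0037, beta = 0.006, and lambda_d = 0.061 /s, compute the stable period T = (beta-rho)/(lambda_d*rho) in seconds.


T = (beta - rho) / (lambda_d * rho)
T = (0.006 - 0.0037) / (0.061 * 0.0037)
T = 10.191 s

10.191


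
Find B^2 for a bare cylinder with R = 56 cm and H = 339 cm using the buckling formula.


B^2 = (2.405/R)^2 + (pi/H)^2
B^2 = (2.405/56)^2 + (pi/339)^2
B^2 = 0.0019303 /cm^2

0.0019303


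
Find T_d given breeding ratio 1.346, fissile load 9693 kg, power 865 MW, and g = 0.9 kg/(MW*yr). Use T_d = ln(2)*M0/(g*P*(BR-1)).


Breeding gain G = BR - 1 = 1.346 - 1 = 0.346
Fissile production rate = g * P * G = 0.9 * 865 * 0.346 = 269.361 kg/yr
T_d = ln(2) * M0 / (g * P * G)
T_d = ln(2) * 9693 / 269.361 = 24.943 yr

24.943


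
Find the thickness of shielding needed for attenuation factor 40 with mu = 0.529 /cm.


x = ln(factor) / mu
x = ln(40) / 0.529
x = 6.9733 cm

6.9733


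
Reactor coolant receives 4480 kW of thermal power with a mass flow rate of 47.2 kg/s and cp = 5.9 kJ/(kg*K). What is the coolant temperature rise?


dT = Q / (m_dot * cp)
dT = 4480 / (47.2 * 5.9)
dT = 16.087 C

16.087


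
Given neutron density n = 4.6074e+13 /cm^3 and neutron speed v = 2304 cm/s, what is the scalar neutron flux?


phi = n * v
phi = 4.6074e+13 * 2304
phi = 1.0615e+17 /cm^2/s

1.0615e+17


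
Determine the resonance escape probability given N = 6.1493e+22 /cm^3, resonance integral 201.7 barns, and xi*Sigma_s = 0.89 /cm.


p = exp(-N * I * 1e-24 / (xi*Sigma_s))
p = exp(-6.1493e+22 * 201.7 * 1e-24 / 0.89)
p = 8.8639e-07

8.8639e-07
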